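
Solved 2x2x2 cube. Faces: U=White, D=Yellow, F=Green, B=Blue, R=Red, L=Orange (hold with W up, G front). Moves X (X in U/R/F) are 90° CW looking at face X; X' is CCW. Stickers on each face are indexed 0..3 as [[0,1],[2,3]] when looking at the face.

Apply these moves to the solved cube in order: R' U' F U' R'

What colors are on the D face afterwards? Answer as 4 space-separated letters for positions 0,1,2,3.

Answer: R Y Y O

Derivation:
After move 1 (R'): R=RRRR U=WBWB F=GWGW D=YGYG B=YBYB
After move 2 (U'): U=BBWW F=OOGW R=GWRR B=RRYB L=YBOO
After move 3 (F): F=GOWO U=BBOB R=WWWR D=RGYG L=YYOG
After move 4 (U'): U=BBBO F=YYWO R=GOWR B=WWYB L=RROG
After move 5 (R'): R=ORGW U=BYBW F=YBWO D=RYYO B=GWGB
Query: D face = RYYO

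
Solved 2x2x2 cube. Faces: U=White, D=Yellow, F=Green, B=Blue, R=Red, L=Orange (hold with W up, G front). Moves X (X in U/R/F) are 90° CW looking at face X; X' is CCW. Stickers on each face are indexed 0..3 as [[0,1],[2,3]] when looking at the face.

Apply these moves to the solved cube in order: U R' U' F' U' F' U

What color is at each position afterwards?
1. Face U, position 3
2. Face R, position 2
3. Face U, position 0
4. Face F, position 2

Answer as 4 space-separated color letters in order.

Answer: B O G Y

Derivation:
After move 1 (U): U=WWWW F=RRGG R=BBRR B=OOBB L=GGOO
After move 2 (R'): R=BRBR U=WBWO F=RWGW D=YRYG B=YOYB
After move 3 (U'): U=BOWW F=GGGW R=RWBR B=BRYB L=YOOO
After move 4 (F'): F=GWGG U=BORB R=RWYR D=OOYG L=YWOW
After move 5 (U'): U=OBBR F=YWGG R=GWYR B=RWYB L=BROW
After move 6 (F'): F=WGYG U=OBGY R=OWOR D=RWYG L=BROB
After move 7 (U): U=GOYB F=OWYG R=RWOR B=BRYB L=WGOB
Query 1: U[3] = B
Query 2: R[2] = O
Query 3: U[0] = G
Query 4: F[2] = Y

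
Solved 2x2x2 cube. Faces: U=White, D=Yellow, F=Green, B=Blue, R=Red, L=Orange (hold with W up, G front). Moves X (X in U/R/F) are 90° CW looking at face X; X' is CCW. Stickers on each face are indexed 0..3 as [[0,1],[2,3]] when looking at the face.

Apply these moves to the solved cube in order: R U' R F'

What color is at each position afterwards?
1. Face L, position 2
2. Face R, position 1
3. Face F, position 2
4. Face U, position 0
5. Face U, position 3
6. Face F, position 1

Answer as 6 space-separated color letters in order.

Answer: O G O G R B

Derivation:
After move 1 (R): R=RRRR U=WGWG F=GYGY D=YBYB B=WBWB
After move 2 (U'): U=GGWW F=OOGY R=GYRR B=RRWB L=WBOO
After move 3 (R): R=RGRY U=GOWY F=OBGB D=YWYR B=WRGB
After move 4 (F'): F=BBOG U=GORR R=WGYY D=BOYR L=WYOW
Query 1: L[2] = O
Query 2: R[1] = G
Query 3: F[2] = O
Query 4: U[0] = G
Query 5: U[3] = R
Query 6: F[1] = B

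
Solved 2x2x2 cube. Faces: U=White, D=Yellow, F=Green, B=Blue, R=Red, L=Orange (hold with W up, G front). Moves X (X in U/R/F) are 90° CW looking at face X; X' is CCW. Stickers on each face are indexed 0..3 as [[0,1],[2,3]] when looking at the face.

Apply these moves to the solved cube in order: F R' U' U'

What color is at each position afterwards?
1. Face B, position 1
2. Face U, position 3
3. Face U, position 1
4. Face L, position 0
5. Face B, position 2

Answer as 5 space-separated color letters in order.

After move 1 (F): F=GGGG U=WWOO R=WRWR D=RRYY L=OYOY
After move 2 (R'): R=RRWW U=WBOB F=GWGO D=RGYG B=YBRB
After move 3 (U'): U=BBWO F=OYGO R=GWWW B=RRRB L=YBOY
After move 4 (U'): U=BOBW F=YBGO R=OYWW B=GWRB L=RROY
Query 1: B[1] = W
Query 2: U[3] = W
Query 3: U[1] = O
Query 4: L[0] = R
Query 5: B[2] = R

Answer: W W O R R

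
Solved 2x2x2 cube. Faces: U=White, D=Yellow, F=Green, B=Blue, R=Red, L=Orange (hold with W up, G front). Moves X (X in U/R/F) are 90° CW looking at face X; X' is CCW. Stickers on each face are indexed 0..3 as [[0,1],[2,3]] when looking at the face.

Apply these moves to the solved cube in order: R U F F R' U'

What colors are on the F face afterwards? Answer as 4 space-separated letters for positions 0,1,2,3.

After move 1 (R): R=RRRR U=WGWG F=GYGY D=YBYB B=WBWB
After move 2 (U): U=WWGG F=RRGY R=WBRR B=OOWB L=GYOO
After move 3 (F): F=GRYR U=WWOY R=GBGR D=RWYB L=GYOB
After move 4 (F): F=YGRR U=WWBY R=OBYR D=GGYB L=GROW
After move 5 (R'): R=BROY U=WWBO F=YWRY D=GGYR B=BOGB
After move 6 (U'): U=WOWB F=GRRY R=YWOY B=BRGB L=BOOW
Query: F face = GRRY

Answer: G R R Y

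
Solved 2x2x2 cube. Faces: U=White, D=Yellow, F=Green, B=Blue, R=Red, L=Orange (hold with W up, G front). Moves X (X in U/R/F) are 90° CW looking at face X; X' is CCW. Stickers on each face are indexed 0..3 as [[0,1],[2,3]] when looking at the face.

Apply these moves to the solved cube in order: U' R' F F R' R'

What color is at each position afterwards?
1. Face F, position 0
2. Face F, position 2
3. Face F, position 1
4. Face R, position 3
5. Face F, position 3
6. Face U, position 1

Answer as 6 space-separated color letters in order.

After move 1 (U'): U=WWWW F=OOGG R=GGRR B=RRBB L=BBOO
After move 2 (R'): R=GRGR U=WBWR F=OWGW D=YOYG B=YRYB
After move 3 (F): F=GOWW U=WBOB R=WRRR D=GGYG L=BYOO
After move 4 (F): F=WGWO U=WBOY R=ORBR D=RWYG L=BGOG
After move 5 (R'): R=RROB U=WYOY F=WBWY D=RGYO B=GRWB
After move 6 (R'): R=RBRO U=WWOG F=WYWY D=RBYY B=ORGB
Query 1: F[0] = W
Query 2: F[2] = W
Query 3: F[1] = Y
Query 4: R[3] = O
Query 5: F[3] = Y
Query 6: U[1] = W

Answer: W W Y O Y W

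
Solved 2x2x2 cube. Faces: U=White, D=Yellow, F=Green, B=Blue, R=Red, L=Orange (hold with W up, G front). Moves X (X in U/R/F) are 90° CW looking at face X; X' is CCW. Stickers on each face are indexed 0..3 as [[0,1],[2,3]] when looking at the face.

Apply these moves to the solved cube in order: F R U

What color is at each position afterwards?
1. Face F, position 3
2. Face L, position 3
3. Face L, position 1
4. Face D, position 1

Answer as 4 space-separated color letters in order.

After move 1 (F): F=GGGG U=WWOO R=WRWR D=RRYY L=OYOY
After move 2 (R): R=WWRR U=WGOG F=GRGY D=RBYB B=OBWB
After move 3 (U): U=OWGG F=WWGY R=OBRR B=OYWB L=GROY
Query 1: F[3] = Y
Query 2: L[3] = Y
Query 3: L[1] = R
Query 4: D[1] = B

Answer: Y Y R B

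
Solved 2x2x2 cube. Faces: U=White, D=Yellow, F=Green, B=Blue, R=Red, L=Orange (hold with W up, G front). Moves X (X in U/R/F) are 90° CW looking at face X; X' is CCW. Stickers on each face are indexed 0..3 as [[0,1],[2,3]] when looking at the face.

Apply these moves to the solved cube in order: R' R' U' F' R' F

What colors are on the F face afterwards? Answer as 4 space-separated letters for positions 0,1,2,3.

Answer: O O R Y

Derivation:
After move 1 (R'): R=RRRR U=WBWB F=GWGW D=YGYG B=YBYB
After move 2 (R'): R=RRRR U=WYWY F=GBGB D=YWYW B=GBGB
After move 3 (U'): U=YYWW F=OOGB R=GBRR B=RRGB L=GBOO
After move 4 (F'): F=OBOG U=YYGR R=WBYR D=BOYW L=GWOW
After move 5 (R'): R=BRWY U=YGGR F=OYOR D=BBYG B=WROB
After move 6 (F): F=OORY U=YGWW R=GRRY D=WBYG L=GBOB
Query: F face = OORY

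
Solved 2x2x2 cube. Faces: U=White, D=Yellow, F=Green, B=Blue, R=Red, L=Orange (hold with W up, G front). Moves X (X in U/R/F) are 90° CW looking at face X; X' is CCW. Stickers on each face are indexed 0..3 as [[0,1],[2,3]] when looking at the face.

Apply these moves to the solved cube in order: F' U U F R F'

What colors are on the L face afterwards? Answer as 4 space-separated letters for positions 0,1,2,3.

After move 1 (F'): F=GGGG U=WWRR R=YRYR D=OOYY L=OWOW
After move 2 (U): U=RWRW F=YRGG R=BBYR B=OWBB L=GGOW
After move 3 (U): U=RRWW F=BBGG R=OWYR B=GGBB L=YROW
After move 4 (F): F=GBGB U=RRWR R=WWWR D=YOYY L=YOOO
After move 5 (R): R=WWRW U=RBWB F=GOGY D=YBYG B=RGRB
After move 6 (F'): F=OYGG U=RBWR R=BWYW D=OOYG L=YBOW
Query: L face = YBOW

Answer: Y B O W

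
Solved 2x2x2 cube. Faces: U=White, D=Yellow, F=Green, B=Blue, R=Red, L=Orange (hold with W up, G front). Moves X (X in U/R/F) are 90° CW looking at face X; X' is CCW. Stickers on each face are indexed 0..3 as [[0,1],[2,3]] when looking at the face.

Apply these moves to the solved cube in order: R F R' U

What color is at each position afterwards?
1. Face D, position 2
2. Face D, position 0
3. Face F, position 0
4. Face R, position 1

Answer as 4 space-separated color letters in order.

After move 1 (R): R=RRRR U=WGWG F=GYGY D=YBYB B=WBWB
After move 2 (F): F=GGYY U=WGOO R=WRGR D=RRYB L=OYOB
After move 3 (R'): R=RRWG U=WWOW F=GGYO D=RGYY B=BBRB
After move 4 (U): U=OWWW F=RRYO R=BBWG B=OYRB L=GGOB
Query 1: D[2] = Y
Query 2: D[0] = R
Query 3: F[0] = R
Query 4: R[1] = B

Answer: Y R R B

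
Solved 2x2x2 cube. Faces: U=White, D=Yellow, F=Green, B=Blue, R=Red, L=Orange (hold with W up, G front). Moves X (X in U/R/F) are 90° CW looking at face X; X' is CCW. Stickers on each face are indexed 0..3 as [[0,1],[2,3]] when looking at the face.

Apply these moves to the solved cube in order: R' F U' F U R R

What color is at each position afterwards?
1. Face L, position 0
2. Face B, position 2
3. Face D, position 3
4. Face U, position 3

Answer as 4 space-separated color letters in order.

After move 1 (R'): R=RRRR U=WBWB F=GWGW D=YGYG B=YBYB
After move 2 (F): F=GGWW U=WBOO R=WRBR D=RRYG L=OYOG
After move 3 (U'): U=BOWO F=OYWW R=GGBR B=WRYB L=YBOG
After move 4 (F): F=WOWY U=BOGB R=WGOR D=BGYG L=YROR
After move 5 (U): U=GBBO F=WGWY R=WROR B=YRYB L=WOOR
After move 6 (R): R=OWRR U=GGBY F=WGWG D=BYYY B=ORBB
After move 7 (R): R=RORW U=GGBG F=WYWY D=BBYO B=YRGB
Query 1: L[0] = W
Query 2: B[2] = G
Query 3: D[3] = O
Query 4: U[3] = G

Answer: W G O G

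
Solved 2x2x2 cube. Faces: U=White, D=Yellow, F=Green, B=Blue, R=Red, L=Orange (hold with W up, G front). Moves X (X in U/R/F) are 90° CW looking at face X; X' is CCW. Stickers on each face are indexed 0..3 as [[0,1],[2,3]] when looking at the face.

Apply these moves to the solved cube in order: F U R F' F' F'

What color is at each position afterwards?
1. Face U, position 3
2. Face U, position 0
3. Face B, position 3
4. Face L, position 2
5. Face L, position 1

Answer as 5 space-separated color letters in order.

After move 1 (F): F=GGGG U=WWOO R=WRWR D=RRYY L=OYOY
After move 2 (U): U=OWOW F=WRGG R=BBWR B=OYBB L=GGOY
After move 3 (R): R=WBRB U=OROG F=WRGY D=RBYO B=WYWB
After move 4 (F'): F=RYWG U=ORWR R=BBRB D=GYYO L=GGOO
After move 5 (F'): F=YGRW U=ORBR R=YBGB D=GOYO L=GROW
After move 6 (F'): F=GWYR U=ORYG R=OBGB D=RWYO L=GROB
Query 1: U[3] = G
Query 2: U[0] = O
Query 3: B[3] = B
Query 4: L[2] = O
Query 5: L[1] = R

Answer: G O B O R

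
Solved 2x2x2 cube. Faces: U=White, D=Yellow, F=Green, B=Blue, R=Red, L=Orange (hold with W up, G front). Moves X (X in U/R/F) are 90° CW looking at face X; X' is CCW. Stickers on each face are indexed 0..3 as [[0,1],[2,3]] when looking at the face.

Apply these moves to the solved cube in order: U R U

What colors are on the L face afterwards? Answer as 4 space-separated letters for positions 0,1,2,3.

Answer: R Y O O

Derivation:
After move 1 (U): U=WWWW F=RRGG R=BBRR B=OOBB L=GGOO
After move 2 (R): R=RBRB U=WRWG F=RYGY D=YBYO B=WOWB
After move 3 (U): U=WWGR F=RBGY R=WORB B=GGWB L=RYOO
Query: L face = RYOO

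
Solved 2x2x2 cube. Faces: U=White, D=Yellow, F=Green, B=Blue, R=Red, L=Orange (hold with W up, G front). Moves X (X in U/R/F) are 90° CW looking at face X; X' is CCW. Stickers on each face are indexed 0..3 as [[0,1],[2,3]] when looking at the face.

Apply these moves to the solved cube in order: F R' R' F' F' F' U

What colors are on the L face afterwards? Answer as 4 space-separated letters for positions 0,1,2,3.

After move 1 (F): F=GGGG U=WWOO R=WRWR D=RRYY L=OYOY
After move 2 (R'): R=RRWW U=WBOB F=GWGO D=RGYG B=YBRB
After move 3 (R'): R=RWRW U=WROY F=GBGB D=RWYO B=GBGB
After move 4 (F'): F=BBGG U=WRRR R=WWRW D=YYYO L=OYOO
After move 5 (F'): F=BGBG U=WRWR R=YWYW D=YOYO L=OROR
After move 6 (F'): F=GGBB U=WRYY R=OWYW D=RRYO L=OROW
After move 7 (U): U=YWYR F=OWBB R=GBYW B=ORGB L=GGOW
Query: L face = GGOW

Answer: G G O W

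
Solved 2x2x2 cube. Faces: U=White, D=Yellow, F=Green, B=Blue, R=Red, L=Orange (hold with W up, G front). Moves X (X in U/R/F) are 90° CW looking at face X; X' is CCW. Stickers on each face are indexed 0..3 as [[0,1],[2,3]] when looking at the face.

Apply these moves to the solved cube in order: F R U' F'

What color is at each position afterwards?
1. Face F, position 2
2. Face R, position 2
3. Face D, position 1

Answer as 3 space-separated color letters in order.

Answer: O R Y

Derivation:
After move 1 (F): F=GGGG U=WWOO R=WRWR D=RRYY L=OYOY
After move 2 (R): R=WWRR U=WGOG F=GRGY D=RBYB B=OBWB
After move 3 (U'): U=GGWO F=OYGY R=GRRR B=WWWB L=OBOY
After move 4 (F'): F=YYOG U=GGGR R=BRRR D=BYYB L=OOOW
Query 1: F[2] = O
Query 2: R[2] = R
Query 3: D[1] = Y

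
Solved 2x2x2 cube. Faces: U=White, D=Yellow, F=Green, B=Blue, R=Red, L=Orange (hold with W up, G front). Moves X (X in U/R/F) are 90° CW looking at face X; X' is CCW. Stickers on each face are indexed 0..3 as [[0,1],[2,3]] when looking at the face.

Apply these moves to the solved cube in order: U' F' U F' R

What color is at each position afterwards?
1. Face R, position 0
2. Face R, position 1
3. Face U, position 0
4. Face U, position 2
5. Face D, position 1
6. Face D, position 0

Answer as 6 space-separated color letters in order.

After move 1 (U'): U=WWWW F=OOGG R=GGRR B=RRBB L=BBOO
After move 2 (F'): F=OGOG U=WWGR R=YGYR D=BOYY L=BWOW
After move 3 (U): U=GWRW F=YGOG R=RRYR B=BWBB L=OGOW
After move 4 (F'): F=GGYO U=GWRY R=ORBR D=GWYY L=OWOR
After move 5 (R): R=BORR U=GGRO F=GWYY D=GBYB B=YWWB
Query 1: R[0] = B
Query 2: R[1] = O
Query 3: U[0] = G
Query 4: U[2] = R
Query 5: D[1] = B
Query 6: D[0] = G

Answer: B O G R B G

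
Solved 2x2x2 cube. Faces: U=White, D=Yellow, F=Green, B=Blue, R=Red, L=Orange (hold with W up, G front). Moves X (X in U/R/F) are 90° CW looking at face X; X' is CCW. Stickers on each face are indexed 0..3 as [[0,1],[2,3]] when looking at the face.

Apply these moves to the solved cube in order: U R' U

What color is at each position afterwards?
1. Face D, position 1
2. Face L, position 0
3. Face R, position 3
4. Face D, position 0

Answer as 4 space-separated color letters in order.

Answer: R R R Y

Derivation:
After move 1 (U): U=WWWW F=RRGG R=BBRR B=OOBB L=GGOO
After move 2 (R'): R=BRBR U=WBWO F=RWGW D=YRYG B=YOYB
After move 3 (U): U=WWOB F=BRGW R=YOBR B=GGYB L=RWOO
Query 1: D[1] = R
Query 2: L[0] = R
Query 3: R[3] = R
Query 4: D[0] = Y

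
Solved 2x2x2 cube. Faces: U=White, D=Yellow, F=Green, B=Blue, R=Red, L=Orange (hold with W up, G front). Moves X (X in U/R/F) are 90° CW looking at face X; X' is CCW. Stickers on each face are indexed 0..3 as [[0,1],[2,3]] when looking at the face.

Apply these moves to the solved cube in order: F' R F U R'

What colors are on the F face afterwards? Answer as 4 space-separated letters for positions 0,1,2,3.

Answer: R W Y G

Derivation:
After move 1 (F'): F=GGGG U=WWRR R=YRYR D=OOYY L=OWOW
After move 2 (R): R=YYRR U=WGRG F=GOGY D=OBYB B=RBWB
After move 3 (F): F=GGYO U=WGWW R=RYGR D=RYYB L=OOOB
After move 4 (U): U=WWWG F=RYYO R=RBGR B=OOWB L=GGOB
After move 5 (R'): R=BRRG U=WWWO F=RWYG D=RYYO B=BOYB
Query: F face = RWYG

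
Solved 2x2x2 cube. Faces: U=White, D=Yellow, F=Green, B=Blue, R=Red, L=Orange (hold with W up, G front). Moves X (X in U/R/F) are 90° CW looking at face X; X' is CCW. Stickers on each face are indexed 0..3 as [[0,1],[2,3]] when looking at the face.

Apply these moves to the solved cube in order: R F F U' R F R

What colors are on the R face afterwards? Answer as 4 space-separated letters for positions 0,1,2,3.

Answer: G W G Y

Derivation:
After move 1 (R): R=RRRR U=WGWG F=GYGY D=YBYB B=WBWB
After move 2 (F): F=GGYY U=WGOO R=WRGR D=RRYB L=OYOB
After move 3 (F): F=YGYG U=WGBY R=OROR D=GWYB L=OROR
After move 4 (U'): U=GYWB F=ORYG R=YGOR B=ORWB L=WBOR
After move 5 (R): R=OYRG U=GRWG F=OWYB D=GWYO B=BRYB
After move 6 (F): F=YOBW U=GRRB R=WYGG D=ROYO L=WGOW
After move 7 (R): R=GWGY U=GORW F=YOBO D=RYYB B=BRRB
Query: R face = GWGY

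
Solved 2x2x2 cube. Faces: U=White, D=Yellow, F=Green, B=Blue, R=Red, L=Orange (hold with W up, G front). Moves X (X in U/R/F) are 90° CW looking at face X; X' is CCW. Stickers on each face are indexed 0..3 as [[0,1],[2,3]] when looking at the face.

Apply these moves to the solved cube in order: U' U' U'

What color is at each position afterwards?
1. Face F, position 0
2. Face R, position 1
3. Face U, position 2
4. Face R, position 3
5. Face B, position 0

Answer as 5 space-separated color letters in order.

Answer: R B W R O

Derivation:
After move 1 (U'): U=WWWW F=OOGG R=GGRR B=RRBB L=BBOO
After move 2 (U'): U=WWWW F=BBGG R=OORR B=GGBB L=RROO
After move 3 (U'): U=WWWW F=RRGG R=BBRR B=OOBB L=GGOO
Query 1: F[0] = R
Query 2: R[1] = B
Query 3: U[2] = W
Query 4: R[3] = R
Query 5: B[0] = O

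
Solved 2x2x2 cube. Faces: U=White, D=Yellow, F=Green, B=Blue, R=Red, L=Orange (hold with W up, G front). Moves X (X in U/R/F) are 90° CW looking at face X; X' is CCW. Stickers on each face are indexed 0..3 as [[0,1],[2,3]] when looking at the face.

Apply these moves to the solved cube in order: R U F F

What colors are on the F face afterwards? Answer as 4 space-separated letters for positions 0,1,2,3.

Answer: Y G R R

Derivation:
After move 1 (R): R=RRRR U=WGWG F=GYGY D=YBYB B=WBWB
After move 2 (U): U=WWGG F=RRGY R=WBRR B=OOWB L=GYOO
After move 3 (F): F=GRYR U=WWOY R=GBGR D=RWYB L=GYOB
After move 4 (F): F=YGRR U=WWBY R=OBYR D=GGYB L=GROW
Query: F face = YGRR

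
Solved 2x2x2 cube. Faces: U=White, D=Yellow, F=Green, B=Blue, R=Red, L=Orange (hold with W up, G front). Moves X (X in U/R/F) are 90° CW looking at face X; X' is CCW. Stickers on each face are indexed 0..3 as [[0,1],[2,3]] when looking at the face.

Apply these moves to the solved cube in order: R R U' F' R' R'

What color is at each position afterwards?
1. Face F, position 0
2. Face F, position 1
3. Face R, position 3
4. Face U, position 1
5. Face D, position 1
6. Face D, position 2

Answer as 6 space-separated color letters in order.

Answer: O G W O Y Y

Derivation:
After move 1 (R): R=RRRR U=WGWG F=GYGY D=YBYB B=WBWB
After move 2 (R): R=RRRR U=WYWY F=GBGB D=YWYW B=GBGB
After move 3 (U'): U=YYWW F=OOGB R=GBRR B=RRGB L=GBOO
After move 4 (F'): F=OBOG U=YYGR R=WBYR D=BOYW L=GWOW
After move 5 (R'): R=BRWY U=YGGR F=OYOR D=BBYG B=WROB
After move 6 (R'): R=RYBW U=YOGW F=OGOR D=BYYR B=GRBB
Query 1: F[0] = O
Query 2: F[1] = G
Query 3: R[3] = W
Query 4: U[1] = O
Query 5: D[1] = Y
Query 6: D[2] = Y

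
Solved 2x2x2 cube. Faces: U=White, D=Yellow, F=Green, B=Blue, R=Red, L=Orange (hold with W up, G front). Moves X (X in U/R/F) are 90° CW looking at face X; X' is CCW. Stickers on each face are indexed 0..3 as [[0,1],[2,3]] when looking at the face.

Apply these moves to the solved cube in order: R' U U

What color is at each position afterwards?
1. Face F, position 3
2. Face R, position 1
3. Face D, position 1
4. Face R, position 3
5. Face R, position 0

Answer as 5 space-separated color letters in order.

After move 1 (R'): R=RRRR U=WBWB F=GWGW D=YGYG B=YBYB
After move 2 (U): U=WWBB F=RRGW R=YBRR B=OOYB L=GWOO
After move 3 (U): U=BWBW F=YBGW R=OORR B=GWYB L=RROO
Query 1: F[3] = W
Query 2: R[1] = O
Query 3: D[1] = G
Query 4: R[3] = R
Query 5: R[0] = O

Answer: W O G R O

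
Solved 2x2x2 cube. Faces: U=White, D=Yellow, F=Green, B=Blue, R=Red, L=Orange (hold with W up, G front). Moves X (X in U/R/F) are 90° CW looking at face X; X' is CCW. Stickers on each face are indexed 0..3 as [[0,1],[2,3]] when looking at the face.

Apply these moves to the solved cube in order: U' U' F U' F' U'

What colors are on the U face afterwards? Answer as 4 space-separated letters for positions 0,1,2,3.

After move 1 (U'): U=WWWW F=OOGG R=GGRR B=RRBB L=BBOO
After move 2 (U'): U=WWWW F=BBGG R=OORR B=GGBB L=RROO
After move 3 (F): F=GBGB U=WWOR R=WOWR D=ROYY L=RYOY
After move 4 (U'): U=WRWO F=RYGB R=GBWR B=WOBB L=GGOY
After move 5 (F'): F=YBRG U=WRGW R=OBRR D=GYYY L=GOOW
After move 6 (U'): U=RWWG F=GORG R=YBRR B=OBBB L=WOOW
Query: U face = RWWG

Answer: R W W G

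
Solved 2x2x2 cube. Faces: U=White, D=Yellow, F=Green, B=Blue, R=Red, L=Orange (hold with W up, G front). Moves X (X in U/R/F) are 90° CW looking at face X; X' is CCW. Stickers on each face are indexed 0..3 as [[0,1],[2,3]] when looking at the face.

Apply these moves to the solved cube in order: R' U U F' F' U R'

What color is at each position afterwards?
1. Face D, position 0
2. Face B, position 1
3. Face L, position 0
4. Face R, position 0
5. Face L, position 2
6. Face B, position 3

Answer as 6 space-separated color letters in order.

Answer: W R W W O B

Derivation:
After move 1 (R'): R=RRRR U=WBWB F=GWGW D=YGYG B=YBYB
After move 2 (U): U=WWBB F=RRGW R=YBRR B=OOYB L=GWOO
After move 3 (U): U=BWBW F=YBGW R=OORR B=GWYB L=RROO
After move 4 (F'): F=BWYG U=BWOR R=GOYR D=ROYG L=RWOB
After move 5 (F'): F=WGBY U=BWGY R=OORR D=WBYG L=RROO
After move 6 (U): U=GBYW F=OOBY R=GWRR B=RRYB L=WGOO
After move 7 (R'): R=WRGR U=GYYR F=OBBW D=WOYY B=GRBB
Query 1: D[0] = W
Query 2: B[1] = R
Query 3: L[0] = W
Query 4: R[0] = W
Query 5: L[2] = O
Query 6: B[3] = B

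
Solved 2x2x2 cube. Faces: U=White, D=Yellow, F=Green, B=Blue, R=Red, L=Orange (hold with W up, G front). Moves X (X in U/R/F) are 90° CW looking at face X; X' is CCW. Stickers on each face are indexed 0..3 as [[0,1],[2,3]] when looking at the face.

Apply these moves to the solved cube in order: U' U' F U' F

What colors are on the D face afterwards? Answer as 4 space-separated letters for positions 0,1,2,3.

After move 1 (U'): U=WWWW F=OOGG R=GGRR B=RRBB L=BBOO
After move 2 (U'): U=WWWW F=BBGG R=OORR B=GGBB L=RROO
After move 3 (F): F=GBGB U=WWOR R=WOWR D=ROYY L=RYOY
After move 4 (U'): U=WRWO F=RYGB R=GBWR B=WOBB L=GGOY
After move 5 (F): F=GRBY U=WRYG R=WBOR D=WGYY L=GROO
Query: D face = WGYY

Answer: W G Y Y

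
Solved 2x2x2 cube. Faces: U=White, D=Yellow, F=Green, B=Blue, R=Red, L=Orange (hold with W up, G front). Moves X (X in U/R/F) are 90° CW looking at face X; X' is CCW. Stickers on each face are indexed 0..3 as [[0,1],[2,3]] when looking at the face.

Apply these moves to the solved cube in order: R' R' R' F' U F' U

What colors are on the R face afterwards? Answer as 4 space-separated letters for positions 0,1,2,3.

Answer: O G O R

Derivation:
After move 1 (R'): R=RRRR U=WBWB F=GWGW D=YGYG B=YBYB
After move 2 (R'): R=RRRR U=WYWY F=GBGB D=YWYW B=GBGB
After move 3 (R'): R=RRRR U=WGWG F=GYGY D=YBYB B=WBWB
After move 4 (F'): F=YYGG U=WGRR R=BRYR D=OOYB L=OGOW
After move 5 (U): U=RWRG F=BRGG R=WBYR B=OGWB L=YYOW
After move 6 (F'): F=RGBG U=RWWY R=OBOR D=YWYB L=YGOR
After move 7 (U): U=WRYW F=OBBG R=OGOR B=YGWB L=RGOR
Query: R face = OGOR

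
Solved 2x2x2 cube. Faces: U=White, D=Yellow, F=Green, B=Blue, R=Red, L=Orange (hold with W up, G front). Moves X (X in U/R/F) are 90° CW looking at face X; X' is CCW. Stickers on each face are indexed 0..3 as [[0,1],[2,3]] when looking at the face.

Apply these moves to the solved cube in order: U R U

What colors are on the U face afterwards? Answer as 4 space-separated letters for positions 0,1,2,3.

After move 1 (U): U=WWWW F=RRGG R=BBRR B=OOBB L=GGOO
After move 2 (R): R=RBRB U=WRWG F=RYGY D=YBYO B=WOWB
After move 3 (U): U=WWGR F=RBGY R=WORB B=GGWB L=RYOO
Query: U face = WWGR

Answer: W W G R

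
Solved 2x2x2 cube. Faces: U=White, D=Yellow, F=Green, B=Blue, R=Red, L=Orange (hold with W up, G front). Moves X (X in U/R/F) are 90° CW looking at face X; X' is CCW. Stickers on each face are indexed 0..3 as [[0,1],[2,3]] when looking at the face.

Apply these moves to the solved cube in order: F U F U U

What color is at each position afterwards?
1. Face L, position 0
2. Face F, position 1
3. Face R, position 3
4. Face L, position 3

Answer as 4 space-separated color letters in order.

Answer: O Y R R

Derivation:
After move 1 (F): F=GGGG U=WWOO R=WRWR D=RRYY L=OYOY
After move 2 (U): U=OWOW F=WRGG R=BBWR B=OYBB L=GGOY
After move 3 (F): F=GWGR U=OWYG R=OBWR D=WBYY L=GROR
After move 4 (U): U=YOGW F=OBGR R=OYWR B=GRBB L=GWOR
After move 5 (U): U=GYWO F=OYGR R=GRWR B=GWBB L=OBOR
Query 1: L[0] = O
Query 2: F[1] = Y
Query 3: R[3] = R
Query 4: L[3] = R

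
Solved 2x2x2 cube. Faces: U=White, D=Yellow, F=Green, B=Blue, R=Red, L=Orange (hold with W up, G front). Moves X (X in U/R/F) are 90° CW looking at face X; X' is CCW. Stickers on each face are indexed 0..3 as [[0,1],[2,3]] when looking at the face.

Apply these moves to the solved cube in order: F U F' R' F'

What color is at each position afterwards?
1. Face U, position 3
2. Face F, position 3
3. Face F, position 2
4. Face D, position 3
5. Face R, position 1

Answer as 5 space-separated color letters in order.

Answer: R W R G R

Derivation:
After move 1 (F): F=GGGG U=WWOO R=WRWR D=RRYY L=OYOY
After move 2 (U): U=OWOW F=WRGG R=BBWR B=OYBB L=GGOY
After move 3 (F'): F=RGWG U=OWBW R=RBRR D=GYYY L=GWOO
After move 4 (R'): R=BRRR U=OBBO F=RWWW D=GGYG B=YYYB
After move 5 (F'): F=WWRW U=OBBR R=GRGR D=WOYG L=GOOB
Query 1: U[3] = R
Query 2: F[3] = W
Query 3: F[2] = R
Query 4: D[3] = G
Query 5: R[1] = R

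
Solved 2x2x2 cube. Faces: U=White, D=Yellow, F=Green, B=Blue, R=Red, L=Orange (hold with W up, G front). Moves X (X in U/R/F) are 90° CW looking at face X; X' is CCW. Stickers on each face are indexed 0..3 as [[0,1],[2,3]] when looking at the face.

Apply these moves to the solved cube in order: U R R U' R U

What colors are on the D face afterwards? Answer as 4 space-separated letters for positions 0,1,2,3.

After move 1 (U): U=WWWW F=RRGG R=BBRR B=OOBB L=GGOO
After move 2 (R): R=RBRB U=WRWG F=RYGY D=YBYO B=WOWB
After move 3 (R): R=RRBB U=WYWY F=RBGO D=YWYW B=GORB
After move 4 (U'): U=YYWW F=GGGO R=RBBB B=RRRB L=GOOO
After move 5 (R): R=BRBB U=YGWO F=GWGW D=YRYR B=WRYB
After move 6 (U): U=WYOG F=BRGW R=WRBB B=GOYB L=GWOO
Query: D face = YRYR

Answer: Y R Y R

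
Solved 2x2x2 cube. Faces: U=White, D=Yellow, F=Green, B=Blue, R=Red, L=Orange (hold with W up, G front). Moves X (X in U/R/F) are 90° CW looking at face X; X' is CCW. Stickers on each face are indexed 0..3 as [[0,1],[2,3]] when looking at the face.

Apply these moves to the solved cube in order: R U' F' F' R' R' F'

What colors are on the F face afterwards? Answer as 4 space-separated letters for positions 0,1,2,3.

After move 1 (R): R=RRRR U=WGWG F=GYGY D=YBYB B=WBWB
After move 2 (U'): U=GGWW F=OOGY R=GYRR B=RRWB L=WBOO
After move 3 (F'): F=OYOG U=GGGR R=BYYR D=BOYB L=WWOW
After move 4 (F'): F=YGOO U=GGBY R=OYBR D=WWYB L=WROG
After move 5 (R'): R=YROB U=GWBR F=YGOY D=WGYO B=BRWB
After move 6 (R'): R=RBYO U=GWBB F=YWOR D=WGYY B=ORGB
After move 7 (F'): F=WRYO U=GWRY R=GBWO D=RGYY L=WBOB
Query: F face = WRYO

Answer: W R Y O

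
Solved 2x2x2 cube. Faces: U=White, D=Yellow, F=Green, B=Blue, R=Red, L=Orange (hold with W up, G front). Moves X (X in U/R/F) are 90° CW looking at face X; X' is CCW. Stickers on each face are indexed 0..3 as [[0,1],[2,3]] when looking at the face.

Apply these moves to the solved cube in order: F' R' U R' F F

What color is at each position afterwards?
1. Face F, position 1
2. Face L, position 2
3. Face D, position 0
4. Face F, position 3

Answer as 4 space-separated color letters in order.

After move 1 (F'): F=GGGG U=WWRR R=YRYR D=OOYY L=OWOW
After move 2 (R'): R=RRYY U=WBRB F=GWGR D=OGYG B=YBOB
After move 3 (U): U=RWBB F=RRGR R=YBYY B=OWOB L=GWOW
After move 4 (R'): R=BYYY U=ROBO F=RWGB D=ORYR B=GWGB
After move 5 (F): F=GRBW U=ROWW R=BYOY D=YBYR L=GOOR
After move 6 (F): F=BGWR U=RORO R=WYWY D=OBYR L=GYOB
Query 1: F[1] = G
Query 2: L[2] = O
Query 3: D[0] = O
Query 4: F[3] = R

Answer: G O O R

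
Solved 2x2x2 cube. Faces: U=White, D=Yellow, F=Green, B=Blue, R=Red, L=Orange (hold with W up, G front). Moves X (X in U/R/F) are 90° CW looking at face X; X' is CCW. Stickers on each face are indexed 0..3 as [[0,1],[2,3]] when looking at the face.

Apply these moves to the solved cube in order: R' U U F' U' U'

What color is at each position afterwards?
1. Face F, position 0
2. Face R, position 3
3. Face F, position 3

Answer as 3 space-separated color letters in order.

Answer: G R G

Derivation:
After move 1 (R'): R=RRRR U=WBWB F=GWGW D=YGYG B=YBYB
After move 2 (U): U=WWBB F=RRGW R=YBRR B=OOYB L=GWOO
After move 3 (U): U=BWBW F=YBGW R=OORR B=GWYB L=RROO
After move 4 (F'): F=BWYG U=BWOR R=GOYR D=ROYG L=RWOB
After move 5 (U'): U=WRBO F=RWYG R=BWYR B=GOYB L=GWOB
After move 6 (U'): U=ROWB F=GWYG R=RWYR B=BWYB L=GOOB
Query 1: F[0] = G
Query 2: R[3] = R
Query 3: F[3] = G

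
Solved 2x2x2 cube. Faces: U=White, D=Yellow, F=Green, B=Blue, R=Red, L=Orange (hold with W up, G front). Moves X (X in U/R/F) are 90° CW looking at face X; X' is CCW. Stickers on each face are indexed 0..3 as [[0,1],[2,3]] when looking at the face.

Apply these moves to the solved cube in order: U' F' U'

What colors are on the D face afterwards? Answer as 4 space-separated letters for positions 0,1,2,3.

After move 1 (U'): U=WWWW F=OOGG R=GGRR B=RRBB L=BBOO
After move 2 (F'): F=OGOG U=WWGR R=YGYR D=BOYY L=BWOW
After move 3 (U'): U=WRWG F=BWOG R=OGYR B=YGBB L=RROW
Query: D face = BOYY

Answer: B O Y Y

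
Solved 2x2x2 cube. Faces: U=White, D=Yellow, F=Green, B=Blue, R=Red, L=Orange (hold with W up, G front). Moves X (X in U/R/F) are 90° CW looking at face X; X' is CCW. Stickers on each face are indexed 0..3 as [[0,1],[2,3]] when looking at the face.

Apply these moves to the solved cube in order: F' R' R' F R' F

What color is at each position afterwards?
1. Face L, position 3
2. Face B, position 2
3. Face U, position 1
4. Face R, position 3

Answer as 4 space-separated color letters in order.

Answer: G R G Y

Derivation:
After move 1 (F'): F=GGGG U=WWRR R=YRYR D=OOYY L=OWOW
After move 2 (R'): R=RRYY U=WBRB F=GWGR D=OGYG B=YBOB
After move 3 (R'): R=RYRY U=WORY F=GBGB D=OWYR B=GBGB
After move 4 (F): F=GGBB U=WOWW R=RYYY D=RRYR L=OOOW
After move 5 (R'): R=YYRY U=WGWG F=GOBW D=RGYB B=RBRB
After move 6 (F): F=BGWO U=WGWO R=WYGY D=RYYB L=OROG
Query 1: L[3] = G
Query 2: B[2] = R
Query 3: U[1] = G
Query 4: R[3] = Y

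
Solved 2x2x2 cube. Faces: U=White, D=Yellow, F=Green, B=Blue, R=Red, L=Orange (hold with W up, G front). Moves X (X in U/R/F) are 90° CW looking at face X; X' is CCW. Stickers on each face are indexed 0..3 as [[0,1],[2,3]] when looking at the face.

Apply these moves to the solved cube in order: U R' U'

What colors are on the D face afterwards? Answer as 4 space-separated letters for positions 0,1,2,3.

Answer: Y R Y G

Derivation:
After move 1 (U): U=WWWW F=RRGG R=BBRR B=OOBB L=GGOO
After move 2 (R'): R=BRBR U=WBWO F=RWGW D=YRYG B=YOYB
After move 3 (U'): U=BOWW F=GGGW R=RWBR B=BRYB L=YOOO
Query: D face = YRYG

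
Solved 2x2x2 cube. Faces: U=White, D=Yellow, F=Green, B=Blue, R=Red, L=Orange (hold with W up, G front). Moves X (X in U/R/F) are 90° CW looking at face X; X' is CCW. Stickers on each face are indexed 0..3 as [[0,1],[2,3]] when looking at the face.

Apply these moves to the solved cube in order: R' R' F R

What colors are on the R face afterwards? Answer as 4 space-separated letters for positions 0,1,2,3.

After move 1 (R'): R=RRRR U=WBWB F=GWGW D=YGYG B=YBYB
After move 2 (R'): R=RRRR U=WYWY F=GBGB D=YWYW B=GBGB
After move 3 (F): F=GGBB U=WYOO R=WRYR D=RRYW L=OYOW
After move 4 (R): R=YWRR U=WGOB F=GRBW D=RGYG B=OBYB
Query: R face = YWRR

Answer: Y W R R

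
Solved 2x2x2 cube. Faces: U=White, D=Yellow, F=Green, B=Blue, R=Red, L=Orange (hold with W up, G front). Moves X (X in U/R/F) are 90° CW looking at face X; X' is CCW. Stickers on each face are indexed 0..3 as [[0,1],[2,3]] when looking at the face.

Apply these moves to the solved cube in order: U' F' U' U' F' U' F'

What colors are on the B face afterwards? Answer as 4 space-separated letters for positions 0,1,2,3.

Answer: O W B B

Derivation:
After move 1 (U'): U=WWWW F=OOGG R=GGRR B=RRBB L=BBOO
After move 2 (F'): F=OGOG U=WWGR R=YGYR D=BOYY L=BWOW
After move 3 (U'): U=WRWG F=BWOG R=OGYR B=YGBB L=RROW
After move 4 (U'): U=RGWW F=RROG R=BWYR B=OGBB L=YGOW
After move 5 (F'): F=RGRO U=RGBY R=OWBR D=GWYY L=YWOW
After move 6 (U'): U=GYRB F=YWRO R=RGBR B=OWBB L=OGOW
After move 7 (F'): F=WOYR U=GYRB R=WGGR D=GWYY L=OBOR
Query: B face = OWBB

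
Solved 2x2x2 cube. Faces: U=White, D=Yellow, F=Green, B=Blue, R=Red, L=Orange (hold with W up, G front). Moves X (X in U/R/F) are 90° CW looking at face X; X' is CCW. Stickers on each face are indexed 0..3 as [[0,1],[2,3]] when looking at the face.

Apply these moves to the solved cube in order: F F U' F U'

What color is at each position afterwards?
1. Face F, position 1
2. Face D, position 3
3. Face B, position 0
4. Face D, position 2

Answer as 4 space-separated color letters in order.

After move 1 (F): F=GGGG U=WWOO R=WRWR D=RRYY L=OYOY
After move 2 (F): F=GGGG U=WWYY R=OROR D=WWYY L=OROR
After move 3 (U'): U=WYWY F=ORGG R=GGOR B=ORBB L=BBOR
After move 4 (F): F=GOGR U=WYRB R=WGYR D=OGYY L=BWOW
After move 5 (U'): U=YBWR F=BWGR R=GOYR B=WGBB L=OROW
Query 1: F[1] = W
Query 2: D[3] = Y
Query 3: B[0] = W
Query 4: D[2] = Y

Answer: W Y W Y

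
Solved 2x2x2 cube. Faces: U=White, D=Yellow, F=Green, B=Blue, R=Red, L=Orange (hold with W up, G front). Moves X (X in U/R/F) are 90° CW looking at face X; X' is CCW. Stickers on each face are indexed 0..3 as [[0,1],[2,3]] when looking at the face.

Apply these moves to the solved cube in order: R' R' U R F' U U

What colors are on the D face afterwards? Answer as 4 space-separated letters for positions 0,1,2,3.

After move 1 (R'): R=RRRR U=WBWB F=GWGW D=YGYG B=YBYB
After move 2 (R'): R=RRRR U=WYWY F=GBGB D=YWYW B=GBGB
After move 3 (U): U=WWYY F=RRGB R=GBRR B=OOGB L=GBOO
After move 4 (R): R=RGRB U=WRYB F=RWGW D=YGYO B=YOWB
After move 5 (F'): F=WWRG U=WRRR R=GGYB D=BOYO L=GBOY
After move 6 (U): U=RWRR F=GGRG R=YOYB B=GBWB L=WWOY
After move 7 (U): U=RRRW F=YORG R=GBYB B=WWWB L=GGOY
Query: D face = BOYO

Answer: B O Y O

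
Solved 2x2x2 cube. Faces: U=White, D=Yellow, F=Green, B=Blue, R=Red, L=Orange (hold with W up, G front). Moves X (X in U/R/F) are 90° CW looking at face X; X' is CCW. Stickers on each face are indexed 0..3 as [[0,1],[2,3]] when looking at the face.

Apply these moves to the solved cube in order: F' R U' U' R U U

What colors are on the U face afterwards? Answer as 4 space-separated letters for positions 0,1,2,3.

Answer: Y G B G

Derivation:
After move 1 (F'): F=GGGG U=WWRR R=YRYR D=OOYY L=OWOW
After move 2 (R): R=YYRR U=WGRG F=GOGY D=OBYB B=RBWB
After move 3 (U'): U=GGWR F=OWGY R=GORR B=YYWB L=RBOW
After move 4 (U'): U=GRGW F=RBGY R=OWRR B=GOWB L=YYOW
After move 5 (R): R=RORW U=GBGY F=RBGB D=OWYG B=WORB
After move 6 (U): U=GGYB F=ROGB R=WORW B=YYRB L=RBOW
After move 7 (U): U=YGBG F=WOGB R=YYRW B=RBRB L=ROOW
Query: U face = YGBG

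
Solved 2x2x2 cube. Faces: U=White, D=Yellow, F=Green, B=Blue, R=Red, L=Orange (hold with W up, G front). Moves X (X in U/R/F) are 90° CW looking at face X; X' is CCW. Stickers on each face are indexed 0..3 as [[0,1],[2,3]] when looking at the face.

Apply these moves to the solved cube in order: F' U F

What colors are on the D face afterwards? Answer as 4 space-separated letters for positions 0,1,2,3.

After move 1 (F'): F=GGGG U=WWRR R=YRYR D=OOYY L=OWOW
After move 2 (U): U=RWRW F=YRGG R=BBYR B=OWBB L=GGOW
After move 3 (F): F=GYGR U=RWWG R=RBWR D=YBYY L=GOOO
Query: D face = YBYY

Answer: Y B Y Y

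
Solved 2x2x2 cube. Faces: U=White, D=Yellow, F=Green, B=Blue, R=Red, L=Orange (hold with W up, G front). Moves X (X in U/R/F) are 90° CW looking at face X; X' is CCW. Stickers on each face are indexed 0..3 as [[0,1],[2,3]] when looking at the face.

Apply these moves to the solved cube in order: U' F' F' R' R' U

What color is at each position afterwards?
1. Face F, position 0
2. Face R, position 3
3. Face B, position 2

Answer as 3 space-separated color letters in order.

After move 1 (U'): U=WWWW F=OOGG R=GGRR B=RRBB L=BBOO
After move 2 (F'): F=OGOG U=WWGR R=YGYR D=BOYY L=BWOW
After move 3 (F'): F=GGOO U=WWYY R=OGBR D=WWYY L=BROG
After move 4 (R'): R=GROB U=WBYR F=GWOY D=WGYO B=YRWB
After move 5 (R'): R=RBGO U=WWYY F=GBOR D=WWYY B=ORGB
After move 6 (U): U=YWYW F=RBOR R=ORGO B=BRGB L=GBOG
Query 1: F[0] = R
Query 2: R[3] = O
Query 3: B[2] = G

Answer: R O G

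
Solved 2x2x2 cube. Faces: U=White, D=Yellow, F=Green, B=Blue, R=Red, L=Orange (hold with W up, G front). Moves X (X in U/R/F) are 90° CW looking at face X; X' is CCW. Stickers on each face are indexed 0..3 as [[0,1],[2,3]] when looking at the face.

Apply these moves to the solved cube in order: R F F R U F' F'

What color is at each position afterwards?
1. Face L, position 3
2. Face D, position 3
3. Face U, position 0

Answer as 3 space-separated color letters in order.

Answer: Y W B

Derivation:
After move 1 (R): R=RRRR U=WGWG F=GYGY D=YBYB B=WBWB
After move 2 (F): F=GGYY U=WGOO R=WRGR D=RRYB L=OYOB
After move 3 (F): F=YGYG U=WGBY R=OROR D=GWYB L=OROR
After move 4 (R): R=OORR U=WGBG F=YWYB D=GWYW B=YBGB
After move 5 (U): U=BWGG F=OOYB R=YBRR B=ORGB L=YWOR
After move 6 (F'): F=OBOY U=BWYR R=WBGR D=WRYW L=YGOG
After move 7 (F'): F=BYOO U=BWWG R=RBWR D=GGYW L=YROY
Query 1: L[3] = Y
Query 2: D[3] = W
Query 3: U[0] = B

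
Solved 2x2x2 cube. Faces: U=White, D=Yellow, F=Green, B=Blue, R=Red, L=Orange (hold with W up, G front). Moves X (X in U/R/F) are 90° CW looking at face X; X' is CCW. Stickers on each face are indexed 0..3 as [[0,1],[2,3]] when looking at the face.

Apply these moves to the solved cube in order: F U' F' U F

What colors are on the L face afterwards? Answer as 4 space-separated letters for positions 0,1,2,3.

After move 1 (F): F=GGGG U=WWOO R=WRWR D=RRYY L=OYOY
After move 2 (U'): U=WOWO F=OYGG R=GGWR B=WRBB L=BBOY
After move 3 (F'): F=YGOG U=WOGW R=RGRR D=BYYY L=BOOW
After move 4 (U): U=GWWO F=RGOG R=WRRR B=BOBB L=YGOW
After move 5 (F): F=ORGG U=GWWG R=WROR D=RWYY L=YBOY
Query: L face = YBOY

Answer: Y B O Y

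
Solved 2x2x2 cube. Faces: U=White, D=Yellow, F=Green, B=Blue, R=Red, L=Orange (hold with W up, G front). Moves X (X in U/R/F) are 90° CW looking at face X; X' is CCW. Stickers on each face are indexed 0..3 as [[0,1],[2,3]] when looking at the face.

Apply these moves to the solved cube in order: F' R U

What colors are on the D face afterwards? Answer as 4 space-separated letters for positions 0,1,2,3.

After move 1 (F'): F=GGGG U=WWRR R=YRYR D=OOYY L=OWOW
After move 2 (R): R=YYRR U=WGRG F=GOGY D=OBYB B=RBWB
After move 3 (U): U=RWGG F=YYGY R=RBRR B=OWWB L=GOOW
Query: D face = OBYB

Answer: O B Y B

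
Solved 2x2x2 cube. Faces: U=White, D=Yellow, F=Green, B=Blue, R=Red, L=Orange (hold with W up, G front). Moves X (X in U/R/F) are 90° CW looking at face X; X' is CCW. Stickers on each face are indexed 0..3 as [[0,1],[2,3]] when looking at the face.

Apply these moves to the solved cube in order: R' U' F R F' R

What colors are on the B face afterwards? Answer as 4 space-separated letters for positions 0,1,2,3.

Answer: R R O B

Derivation:
After move 1 (R'): R=RRRR U=WBWB F=GWGW D=YGYG B=YBYB
After move 2 (U'): U=BBWW F=OOGW R=GWRR B=RRYB L=YBOO
After move 3 (F): F=GOWO U=BBOB R=WWWR D=RGYG L=YYOG
After move 4 (R): R=WWRW U=BOOO F=GGWG D=RYYR B=BRBB
After move 5 (F'): F=GGGW U=BOWR R=YWRW D=YGYR L=YOOO
After move 6 (R): R=RYWW U=BGWW F=GGGR D=YBYB B=RROB
Query: B face = RROB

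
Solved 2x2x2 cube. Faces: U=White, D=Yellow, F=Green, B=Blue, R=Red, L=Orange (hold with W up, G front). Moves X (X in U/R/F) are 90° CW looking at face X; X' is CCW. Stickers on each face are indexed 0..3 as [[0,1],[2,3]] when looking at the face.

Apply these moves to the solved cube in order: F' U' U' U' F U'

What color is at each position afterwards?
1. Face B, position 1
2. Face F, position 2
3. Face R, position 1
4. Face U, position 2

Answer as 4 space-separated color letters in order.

After move 1 (F'): F=GGGG U=WWRR R=YRYR D=OOYY L=OWOW
After move 2 (U'): U=WRWR F=OWGG R=GGYR B=YRBB L=BBOW
After move 3 (U'): U=RRWW F=BBGG R=OWYR B=GGBB L=YROW
After move 4 (U'): U=RWRW F=YRGG R=BBYR B=OWBB L=GGOW
After move 5 (F): F=GYGR U=RWWG R=RBWR D=YBYY L=GOOO
After move 6 (U'): U=WGRW F=GOGR R=GYWR B=RBBB L=OWOO
Query 1: B[1] = B
Query 2: F[2] = G
Query 3: R[1] = Y
Query 4: U[2] = R

Answer: B G Y R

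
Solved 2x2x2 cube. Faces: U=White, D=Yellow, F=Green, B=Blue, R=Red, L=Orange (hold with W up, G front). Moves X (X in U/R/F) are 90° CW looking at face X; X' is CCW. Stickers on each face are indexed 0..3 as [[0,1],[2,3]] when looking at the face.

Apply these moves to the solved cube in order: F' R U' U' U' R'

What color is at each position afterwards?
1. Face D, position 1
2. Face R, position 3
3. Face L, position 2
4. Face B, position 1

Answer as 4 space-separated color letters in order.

Answer: Y R O W

Derivation:
After move 1 (F'): F=GGGG U=WWRR R=YRYR D=OOYY L=OWOW
After move 2 (R): R=YYRR U=WGRG F=GOGY D=OBYB B=RBWB
After move 3 (U'): U=GGWR F=OWGY R=GORR B=YYWB L=RBOW
After move 4 (U'): U=GRGW F=RBGY R=OWRR B=GOWB L=YYOW
After move 5 (U'): U=RWGG F=YYGY R=RBRR B=OWWB L=GOOW
After move 6 (R'): R=BRRR U=RWGO F=YWGG D=OYYY B=BWBB
Query 1: D[1] = Y
Query 2: R[3] = R
Query 3: L[2] = O
Query 4: B[1] = W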